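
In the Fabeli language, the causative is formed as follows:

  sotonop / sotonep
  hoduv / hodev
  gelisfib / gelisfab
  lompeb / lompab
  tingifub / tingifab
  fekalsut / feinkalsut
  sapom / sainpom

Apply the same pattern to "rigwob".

rigwab

hoduv and tingifub both have last vowel 'u' yet inflect differently (hodev, tingifab), so the last vowel is not what conditions the rule; the final letter is.
"rigwob" ends in -b. The stems ending in -b (gelisfib → gelisfab, lompeb → lompab, tingifub → tingifab) change the last vowel to 'a'.
The other patterns: stems ending in -p or -v change the last vowel to 'e'; stems ending in -m or -t insert -in- after the first vowel.
So rigwob → rigwab.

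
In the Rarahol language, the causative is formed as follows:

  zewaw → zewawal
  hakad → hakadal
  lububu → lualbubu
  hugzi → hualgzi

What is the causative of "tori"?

"tori" ends in a vowel. The stems ending in a vowel (lububu → lualbubu, hugzi → hualgzi) insert -al- after the first vowel.
So tori → toalri.

toalri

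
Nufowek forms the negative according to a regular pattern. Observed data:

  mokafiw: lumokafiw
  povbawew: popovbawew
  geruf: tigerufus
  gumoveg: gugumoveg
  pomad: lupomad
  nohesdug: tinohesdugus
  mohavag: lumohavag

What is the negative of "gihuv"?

tigihuvus

nohesdug and gumoveg both end in -g yet inflect differently (tinohesdugus, gugumoveg), so the final letter is not what conditions the rule; the last vowel is.
"gihuv" has last vowel 'u'. The stems whose last vowel is 'u' (geruf → tigerufus, nohesdug → tinohesdugus) add ti- … -us around the stem.
So gihuv → tigihuvus.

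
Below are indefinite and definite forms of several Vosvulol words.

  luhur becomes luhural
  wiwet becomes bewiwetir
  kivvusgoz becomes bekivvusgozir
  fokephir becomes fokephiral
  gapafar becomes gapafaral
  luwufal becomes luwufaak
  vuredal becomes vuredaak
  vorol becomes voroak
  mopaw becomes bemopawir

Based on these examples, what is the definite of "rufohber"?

gapafar and vuredal both have last vowel 'a' yet inflect differently (gapafaral, vuredaak), so the last vowel is not what conditions the rule; the final letter is.
"rufohber" ends in -r. The stems ending in -r (gapafar → gapafaral, fokephir → fokephiral, luhur → luhural) add -al.
So rufohber → rufohberal.

rufohberal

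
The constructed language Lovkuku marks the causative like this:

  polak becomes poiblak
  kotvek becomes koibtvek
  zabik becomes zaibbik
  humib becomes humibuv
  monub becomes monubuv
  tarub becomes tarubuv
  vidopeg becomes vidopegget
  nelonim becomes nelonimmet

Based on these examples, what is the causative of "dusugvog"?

dusugvogget

zabik and humib both have last vowel 'i' yet inflect differently (zaibbik, humibuv), so the last vowel is not what conditions the rule; the final letter is.
"dusugvog" ends in -g. The one such stem in the data (vidopeg → vidopegget) doubles the final consonant and adds -et (as does nelonim), so the same rule applies.
So dusugvog → dusugvogget.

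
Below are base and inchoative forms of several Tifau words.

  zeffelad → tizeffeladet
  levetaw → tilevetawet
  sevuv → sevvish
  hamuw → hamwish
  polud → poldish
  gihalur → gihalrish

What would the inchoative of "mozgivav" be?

polud and zeffelad both end in -d yet inflect differently (poldish, tizeffeladet), so the final letter is not what conditions the rule; the last vowel is.
"mozgivav" has last vowel 'a'. The stems whose last vowel is 'a' (zeffelad → tizeffeladet, levetaw → tilevetawet) add ti- … -et around the stem.
The other pattern: stems whose last vowel is 'u' delete the last vowel and add -ish.
So mozgivav → timozgivavet.

timozgivavet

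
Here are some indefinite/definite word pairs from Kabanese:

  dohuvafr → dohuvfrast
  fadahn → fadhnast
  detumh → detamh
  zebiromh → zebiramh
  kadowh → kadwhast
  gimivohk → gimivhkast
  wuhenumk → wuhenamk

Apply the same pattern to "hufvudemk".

hufvudamk

"hufvudemk" has second-to-last letter 'm'. The stems whose second-to-last letter is 'm' (zebiromh → zebiramh, detumh → detamh, wuhenumk → wuhenamk) change the last vowel to 'a'.
So hufvudemk → hufvudamk.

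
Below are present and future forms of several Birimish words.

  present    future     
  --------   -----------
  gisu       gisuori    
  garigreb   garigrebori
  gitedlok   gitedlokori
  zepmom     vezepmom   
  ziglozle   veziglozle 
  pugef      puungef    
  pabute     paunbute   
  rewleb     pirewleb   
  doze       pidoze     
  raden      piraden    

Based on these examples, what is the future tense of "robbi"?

pirobbi

ziglozle and pabute both end in -e yet inflect differently (veziglozle, paunbute), so the final letter is not what conditions the rule; the first letter is.
"robbi" begins with r-. The stems beginning with r- (rewleb → pirewleb, raden → piraden) add the prefix pi-.
So robbi → pirobbi.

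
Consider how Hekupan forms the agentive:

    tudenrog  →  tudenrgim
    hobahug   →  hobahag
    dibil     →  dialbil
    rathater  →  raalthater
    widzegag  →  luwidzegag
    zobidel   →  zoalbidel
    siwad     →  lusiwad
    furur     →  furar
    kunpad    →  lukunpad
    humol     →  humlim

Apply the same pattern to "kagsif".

hobahug and tudenrog both end in -g yet inflect differently (hobahag, tudenrgim), so the final letter is not what conditions the rule; the last vowel is.
"kagsif" has last vowel 'i'. The one such stem in the data (dibil → dialbil) inserts -al- after the first vowel (as do rathater, zobidel), so the same rule applies.
The other patterns: stems whose last vowel is 'u' change the last vowel to 'a'; stems whose last vowel is 'o' delete the last vowel and add -im; stems whose last vowel is 'a' add the prefix lu-.
So kagsif → kaalgsif.

kaalgsif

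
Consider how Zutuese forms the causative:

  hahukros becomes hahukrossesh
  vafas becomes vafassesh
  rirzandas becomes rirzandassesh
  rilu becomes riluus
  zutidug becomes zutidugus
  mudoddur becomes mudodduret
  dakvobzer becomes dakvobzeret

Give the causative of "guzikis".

guzikissesh

rilu and mudoddur both have last vowel 'u' yet inflect differently (riluus, mudodduret), so the last vowel is not what conditions the rule; the final letter is.
"guzikis" ends in -s. The stems ending in -s (hahukros → hahukrossesh, vafas → vafassesh, rirzandas → rirzandassesh) double the final consonant and add -esh.
The other patterns: stems ending in -g or -u add -us; stems ending in -r add -et.
So guzikis → guzikissesh.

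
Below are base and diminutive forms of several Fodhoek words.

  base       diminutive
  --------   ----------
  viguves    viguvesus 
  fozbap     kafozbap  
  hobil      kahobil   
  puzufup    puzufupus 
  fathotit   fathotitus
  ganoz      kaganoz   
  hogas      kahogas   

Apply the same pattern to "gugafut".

fozbap and puzufup both end in -p yet inflect differently (kafozbap, puzufupus), so the final letter is not what conditions the rule; the number of vowels is.
"gugafut" has 3 vowels. The stems with 3 vowels (fathotit → fathotitus, puzufup → puzufupus, viguves → viguvesus) add -us.
The other pattern: stems with 2 vowels add the prefix ka-.
So gugafut → gugafutus.

gugafutus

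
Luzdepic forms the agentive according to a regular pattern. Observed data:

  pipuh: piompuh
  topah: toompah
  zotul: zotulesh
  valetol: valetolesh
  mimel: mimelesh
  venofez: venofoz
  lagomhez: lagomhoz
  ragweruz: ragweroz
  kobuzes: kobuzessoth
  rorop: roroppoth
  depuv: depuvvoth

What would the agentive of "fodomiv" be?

"fodomiv" ends in -v. The one such stem in the data (depuv → depuvvoth) doubles the final consonant and adds -oth (as do kobuzes, rorop), so the same rule applies.
The other patterns: stems ending in -h insert -om- after the first vowel; stems ending in -l add -esh; stems ending in -z change the last vowel to 'o'.
So fodomiv → fodomivvoth.

fodomivvoth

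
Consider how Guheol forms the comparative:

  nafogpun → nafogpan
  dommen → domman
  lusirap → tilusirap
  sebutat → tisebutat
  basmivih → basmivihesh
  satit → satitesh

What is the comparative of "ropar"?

tiropar

"ropar" has last vowel 'a'. The stems whose last vowel is 'a' (lusirap → tilusirap, sebutat → tisebutat) add the prefix ti-.
So ropar → tiropar.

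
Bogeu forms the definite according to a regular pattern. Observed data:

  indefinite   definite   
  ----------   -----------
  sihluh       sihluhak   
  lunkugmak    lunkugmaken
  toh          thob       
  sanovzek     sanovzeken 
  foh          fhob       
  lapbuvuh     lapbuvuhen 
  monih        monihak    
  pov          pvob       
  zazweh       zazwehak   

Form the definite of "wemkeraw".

toh and monih both end in -h yet inflect differently (thob, monihak), so the final letter is not what conditions the rule; the number of vowels is.
"wemkeraw" has 3 vowels. The stems with 3 vowels (lunkugmak → lunkugmaken, sanovzek → sanovzeken, lapbuvuh → lapbuvuhen) add -en.
So wemkeraw → wemkerawen.

wemkerawen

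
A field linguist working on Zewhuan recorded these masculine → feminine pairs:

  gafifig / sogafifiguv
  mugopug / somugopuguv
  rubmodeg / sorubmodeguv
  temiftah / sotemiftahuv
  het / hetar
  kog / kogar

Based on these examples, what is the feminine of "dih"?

gafifig and kog both end in -g yet inflect differently (sogafifiguv, kogar), so the final letter is not what conditions the rule; the number of vowels is.
"dih" has 1 vowel. The stems with 1 vowel (het → hetar, kog → kogar) add -ar.
The other pattern: stems with 3 vowels add so- … -uv around the stem.
So dih → dihar.

dihar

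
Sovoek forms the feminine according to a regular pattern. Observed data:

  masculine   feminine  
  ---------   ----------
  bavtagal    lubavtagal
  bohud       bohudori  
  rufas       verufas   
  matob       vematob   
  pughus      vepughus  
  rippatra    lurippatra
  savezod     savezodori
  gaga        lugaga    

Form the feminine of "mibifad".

mibifadori

"mibifad" ends in -d. The stems ending in -d (bohud → bohudori, savezod → savezodori) add -ori.
So mibifad → mibifadori.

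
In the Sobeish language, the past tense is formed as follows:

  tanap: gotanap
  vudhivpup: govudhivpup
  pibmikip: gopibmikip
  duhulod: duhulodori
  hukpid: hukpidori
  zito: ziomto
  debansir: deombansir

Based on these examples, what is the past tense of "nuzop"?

gonuzop

"nuzop" ends in -p. The stems ending in -p (tanap → gotanap, vudhivpup → govudhivpup, pibmikip → gopibmikip) add the prefix go-.
The other patterns: stems ending in -d add -ori; stems ending in -o or -r insert -om- after the first vowel.
So nuzop → gonuzop.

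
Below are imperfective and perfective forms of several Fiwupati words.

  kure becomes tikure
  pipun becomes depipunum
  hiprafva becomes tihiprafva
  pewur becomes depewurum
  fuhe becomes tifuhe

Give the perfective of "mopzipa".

timopzipa

"mopzipa" ends in a vowel. The stems ending in a vowel (fuhe → tifuhe, kure → tikure, hiprafva → tihiprafva) add the prefix ti-.
The other pattern: stems ending in a consonant add de- … -um around the stem.
So mopzipa → timopzipa.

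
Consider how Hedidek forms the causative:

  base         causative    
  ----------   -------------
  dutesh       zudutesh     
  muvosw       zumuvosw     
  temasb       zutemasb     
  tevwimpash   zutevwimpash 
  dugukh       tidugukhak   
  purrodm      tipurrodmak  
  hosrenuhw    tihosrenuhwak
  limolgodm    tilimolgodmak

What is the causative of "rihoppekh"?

tirihoppekhak

dutesh and dugukh both end in -h yet inflect differently (zudutesh, tidugukhak), so the final letter is not what conditions the rule; the second-to-last letter is.
"rihoppekh" has second-to-last letter 'k'. The one such stem in the data (dugukh → tidugukhak) adds ti- … -ak around the stem, so the same rule applies.
The other pattern: stems whose second-to-last letter is 's' add the prefix zu-.
So rihoppekh → tirihoppekhak.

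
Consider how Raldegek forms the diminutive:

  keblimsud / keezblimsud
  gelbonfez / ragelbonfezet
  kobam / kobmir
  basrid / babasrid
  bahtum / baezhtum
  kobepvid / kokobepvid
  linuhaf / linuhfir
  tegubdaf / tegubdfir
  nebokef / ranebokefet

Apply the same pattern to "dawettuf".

daezwettuf

"dawettuf" has last vowel 'u'. The stems whose last vowel is 'u' (bahtum → baezhtum, keblimsud → keezblimsud) insert -ez- after the first vowel.
The other patterns: stems whose last vowel is 'i' repeat the first consonant+vowel as a prefix; stems whose last vowel is 'a' delete the last vowel and add -ir; stems whose last vowel is 'e' add ra- … -et around the stem.
So dawettuf → daezwettuf.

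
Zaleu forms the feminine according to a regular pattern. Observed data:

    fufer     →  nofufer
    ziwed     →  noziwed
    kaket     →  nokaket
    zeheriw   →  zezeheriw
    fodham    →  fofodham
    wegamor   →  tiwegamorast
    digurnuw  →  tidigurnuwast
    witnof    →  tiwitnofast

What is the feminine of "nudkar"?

nunudkar

fufer and wegamor both end in -r yet inflect differently (nofufer, tiwegamorast), so the final letter is not what conditions the rule; the last vowel is.
"nudkar" has last vowel 'a'. The one such stem in the data (fodham → fofodham) repeats the first consonant+vowel as a prefix (as does zeheriw), so the same rule applies.
The other patterns: stems whose last vowel is 'e' add the prefix no-; stems whose last vowel is 'o' or 'u' add ti- … -ast around the stem.
So nudkar → nunudkar.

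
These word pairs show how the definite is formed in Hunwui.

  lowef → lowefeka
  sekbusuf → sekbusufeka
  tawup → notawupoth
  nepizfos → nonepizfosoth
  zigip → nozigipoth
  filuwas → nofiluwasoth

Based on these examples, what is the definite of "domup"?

"domup" ends in -p. The stems ending in -p (tawup → notawupoth, zigip → nozigipoth) add no- … -oth around the stem.
So domup → nodomupoth.

nodomupoth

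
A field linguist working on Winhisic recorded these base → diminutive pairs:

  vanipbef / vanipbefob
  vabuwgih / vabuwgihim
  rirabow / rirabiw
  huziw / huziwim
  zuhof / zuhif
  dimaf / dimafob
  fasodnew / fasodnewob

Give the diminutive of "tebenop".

"tebenop" has last vowel 'o'. The stems whose last vowel is 'o' (zuhof → zuhif, rirabow → rirabiw) change the last vowel to 'i'.
So tebenop → tebenip.

tebenip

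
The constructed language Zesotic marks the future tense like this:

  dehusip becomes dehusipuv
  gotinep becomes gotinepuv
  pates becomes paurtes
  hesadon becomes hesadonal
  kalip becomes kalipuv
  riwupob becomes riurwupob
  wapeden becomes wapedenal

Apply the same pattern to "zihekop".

wapeden and gotinep both have last vowel 'e' yet inflect differently (wapedenal, gotinepuv), so the last vowel is not what conditions the rule; the final letter is.
"zihekop" ends in -p. The stems ending in -p (gotinep → gotinepuv, kalip → kalipuv, dehusip → dehusipuv) add -uv.
The other patterns: stems ending in -n add -al; stems ending in -b or -s insert -ur- after the first vowel.
So zihekop → zihekopuv.

zihekopuv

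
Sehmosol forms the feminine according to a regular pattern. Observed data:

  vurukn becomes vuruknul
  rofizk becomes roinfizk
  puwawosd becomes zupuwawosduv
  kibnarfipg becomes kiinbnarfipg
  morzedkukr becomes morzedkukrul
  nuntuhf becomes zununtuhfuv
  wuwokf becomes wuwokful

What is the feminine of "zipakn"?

wuwokf and nuntuhf both end in -f yet inflect differently (wuwokful, zununtuhfuv), so the final letter is not what conditions the rule; the second-to-last letter is.
"zipakn" has second-to-last letter 'k'. The stems whose second-to-last letter is 'k' (vurukn → vuruknul, wuwokf → wuwokful, morzedkukr → morzedkukrul) add -ul.
The other patterns: stems whose second-to-last letter is 'p' or 'z' insert -in- after the first vowel; stems whose second-to-last letter is 'h' or 's' add zu- … -uv around the stem.
So zipakn → zipaknul.

zipaknul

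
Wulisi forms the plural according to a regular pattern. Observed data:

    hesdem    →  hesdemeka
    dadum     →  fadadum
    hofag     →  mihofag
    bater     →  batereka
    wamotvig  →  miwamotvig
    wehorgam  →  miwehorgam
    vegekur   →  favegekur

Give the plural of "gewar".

migewar

"gewar" has last vowel 'a'. The stems whose last vowel is 'a' (hofag → mihofag, wehorgam → miwehorgam) add the prefix mi-.
The other patterns: stems whose last vowel is 'u' add the prefix fa-; stems whose last vowel is 'e' add -eka.
So gewar → migewar.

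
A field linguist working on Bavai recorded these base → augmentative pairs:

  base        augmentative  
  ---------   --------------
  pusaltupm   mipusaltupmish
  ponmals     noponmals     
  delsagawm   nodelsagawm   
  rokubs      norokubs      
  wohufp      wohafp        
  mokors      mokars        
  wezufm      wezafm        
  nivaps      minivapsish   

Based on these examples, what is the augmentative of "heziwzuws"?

wezufm and pusaltupm both end in -m yet inflect differently (wezafm, mipusaltupmish), so the final letter is not what conditions the rule; the second-to-last letter is.
"heziwzuws" has second-to-last letter 'w'. The one such stem in the data (delsagawm → nodelsagawm) adds the prefix no-, so the same rule applies.
The other patterns: stems whose second-to-last letter is 'f' or 'r' change the last vowel to 'a'; stems whose second-to-last letter is 'p' add mi- … -ish around the stem.
So heziwzuws → noheziwzuws.

noheziwzuws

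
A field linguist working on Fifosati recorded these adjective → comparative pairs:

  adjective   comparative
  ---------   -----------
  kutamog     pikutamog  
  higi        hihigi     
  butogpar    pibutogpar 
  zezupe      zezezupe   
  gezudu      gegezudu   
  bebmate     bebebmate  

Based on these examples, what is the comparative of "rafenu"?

rarafenu

bebmate and butogpar both begin with b- yet inflect differently (bebebmate, pibutogpar), so the first letter is not what conditions the rule; whether the stem ends in a vowel or a consonant is.
"rafenu" ends in a vowel. The stems ending in a vowel (higi → hihigi, zezupe → zezezupe, bebmate → bebebmate) repeat the first consonant+vowel as a prefix.
The other pattern: stems ending in a consonant add the prefix pi-.
So rafenu → rarafenu.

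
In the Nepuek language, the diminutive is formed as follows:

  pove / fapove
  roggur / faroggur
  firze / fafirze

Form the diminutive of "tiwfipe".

fatiwfipe

Every pair shown (pove → fapove, roggur → faroggur, firze → fafirze) follows the same rule: add the prefix fa-.
So tiwfipe → fatiwfipe.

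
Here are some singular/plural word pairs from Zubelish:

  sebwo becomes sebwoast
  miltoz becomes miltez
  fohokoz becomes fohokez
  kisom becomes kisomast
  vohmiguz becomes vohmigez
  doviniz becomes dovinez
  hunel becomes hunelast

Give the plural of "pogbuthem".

fohokoz and kisom both have last vowel 'o' yet inflect differently (fohokez, kisomast), so the last vowel is not what conditions the rule; the final letter is.
"pogbuthem" ends in -m. The one such stem in the data (kisom → kisomast) adds -ast, so the same rule applies.
The other pattern: stems ending in -z change the last vowel to 'e'.
So pogbuthem → pogbuthemast.

pogbuthemast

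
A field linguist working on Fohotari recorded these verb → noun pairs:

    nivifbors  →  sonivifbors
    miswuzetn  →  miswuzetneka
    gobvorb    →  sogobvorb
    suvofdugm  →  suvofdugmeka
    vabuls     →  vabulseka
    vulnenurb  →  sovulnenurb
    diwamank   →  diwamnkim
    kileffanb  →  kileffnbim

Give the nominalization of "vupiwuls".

vupiwulseka

kileffanb and gobvorb both end in -b yet inflect differently (kileffnbim, sogobvorb), so the final letter is not what conditions the rule; the second-to-last letter is.
"vupiwuls" has second-to-last letter 'l'. The one such stem in the data (vabuls → vabulseka) adds -eka, so the same rule applies.
The other patterns: stems whose second-to-last letter is 'n' delete the last vowel and add -im; stems whose second-to-last letter is 'r' add the prefix so-.
So vupiwuls → vupiwulseka.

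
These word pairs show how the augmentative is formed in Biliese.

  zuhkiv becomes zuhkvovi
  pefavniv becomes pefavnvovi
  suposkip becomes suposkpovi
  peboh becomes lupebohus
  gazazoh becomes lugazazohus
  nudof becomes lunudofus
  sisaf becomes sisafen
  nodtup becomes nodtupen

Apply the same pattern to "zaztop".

nudof and sisaf both end in -f yet inflect differently (lunudofus, sisafen), so the final letter is not what conditions the rule; the last vowel is.
"zaztop" has last vowel 'o'. The stems whose last vowel is 'o' (peboh → lupebohus, gazazoh → lugazazohus, nudof → lunudofus) add lu- … -us around the stem.
The other patterns: stems whose last vowel is 'i' delete the last vowel and add -ovi; stems whose last vowel is 'a' or 'u' add -en.
So zaztop → luzaztopus.

luzaztopus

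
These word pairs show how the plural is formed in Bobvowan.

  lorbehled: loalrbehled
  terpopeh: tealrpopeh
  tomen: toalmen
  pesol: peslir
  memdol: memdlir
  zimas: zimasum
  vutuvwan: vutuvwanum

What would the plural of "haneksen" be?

tomen and vutuvwan both end in -n yet inflect differently (toalmen, vutuvwanum), so the final letter is not what conditions the rule; the last vowel is.
"haneksen" has last vowel 'e'. The stems whose last vowel is 'e' (lorbehled → loalrbehled, terpopeh → tealrpopeh, tomen → toalmen) insert -al- after the first vowel.
The other patterns: stems whose last vowel is 'o' delete the last vowel and add -ir; stems whose last vowel is 'a' add -um.
So haneksen → haalneksen.

haalneksen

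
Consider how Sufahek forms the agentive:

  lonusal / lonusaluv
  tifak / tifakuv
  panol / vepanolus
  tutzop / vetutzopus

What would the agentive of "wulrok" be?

lonusal and panol both end in -l yet inflect differently (lonusaluv, vepanolus), so the final letter is not what conditions the rule; the last vowel is.
"wulrok" has last vowel 'o'. The stems whose last vowel is 'o' (panol → vepanolus, tutzop → vetutzopus) add ve- … -us around the stem.
The other pattern: stems whose last vowel is 'a' add -uv.
So wulrok → vewulrokus.

vewulrokus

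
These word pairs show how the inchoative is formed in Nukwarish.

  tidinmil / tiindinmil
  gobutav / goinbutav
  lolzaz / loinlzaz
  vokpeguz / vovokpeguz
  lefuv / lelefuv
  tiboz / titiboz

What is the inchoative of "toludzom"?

totoludzom

lolzaz and vokpeguz both end in -z yet inflect differently (loinlzaz, vovokpeguz), so the final letter is not what conditions the rule; the last vowel is.
"toludzom" has last vowel 'o'. The one such stem in the data (tiboz → titiboz) repeats the first consonant+vowel as a prefix (as do vokpeguz, lefuv), so the same rule applies.
So toludzom → totoludzom.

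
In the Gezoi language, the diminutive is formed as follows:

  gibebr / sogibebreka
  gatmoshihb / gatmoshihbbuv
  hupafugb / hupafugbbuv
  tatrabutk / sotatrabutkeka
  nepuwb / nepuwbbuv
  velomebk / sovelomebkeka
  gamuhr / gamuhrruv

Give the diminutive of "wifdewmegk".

wifdewmegkkuv

gibebr and gamuhr both end in -r yet inflect differently (sogibebreka, gamuhrruv), so the final letter is not what conditions the rule; the second-to-last letter is.
"wifdewmegk" has second-to-last letter 'g'. The one such stem in the data (hupafugb → hupafugbbuv) doubles the final consonant and adds -uv (as do gatmoshihb, nepuwb), so the same rule applies.
So wifdewmegk → wifdewmegkkuv.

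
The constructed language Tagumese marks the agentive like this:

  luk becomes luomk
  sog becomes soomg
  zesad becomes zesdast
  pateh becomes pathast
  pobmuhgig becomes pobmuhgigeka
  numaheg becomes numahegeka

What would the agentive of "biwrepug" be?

sog and pobmuhgig both end in -g yet inflect differently (soomg, pobmuhgigeka), so the final letter is not what conditions the rule; the number of vowels is.
"biwrepug" has 3 vowels. The stems with 3 vowels (pobmuhgig → pobmuhgigeka, numaheg → numahegeka) add -eka.
The other patterns: stems with 1 vowel insert -om- after the first vowel; stems with 2 vowels delete the last vowel and add -ast.
So biwrepug → biwrepugeka.

biwrepugeka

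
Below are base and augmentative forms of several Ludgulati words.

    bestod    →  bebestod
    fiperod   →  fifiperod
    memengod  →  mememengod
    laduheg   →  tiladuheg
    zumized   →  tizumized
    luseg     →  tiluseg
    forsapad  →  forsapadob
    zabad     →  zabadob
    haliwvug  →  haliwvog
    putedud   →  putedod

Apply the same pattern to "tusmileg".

titusmileg

"tusmileg" has last vowel 'e'. The stems whose last vowel is 'e' (laduheg → tiladuheg, zumized → tizumized, luseg → tiluseg) add the prefix ti-.
So tusmileg → titusmileg.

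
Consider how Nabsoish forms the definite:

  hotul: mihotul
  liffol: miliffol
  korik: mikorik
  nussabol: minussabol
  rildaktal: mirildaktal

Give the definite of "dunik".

Every pair shown (hotul → mihotul, liffol → miliffol, korik → mikorik, …) follows the same rule: add the prefix mi-.
So dunik → midunik.

midunik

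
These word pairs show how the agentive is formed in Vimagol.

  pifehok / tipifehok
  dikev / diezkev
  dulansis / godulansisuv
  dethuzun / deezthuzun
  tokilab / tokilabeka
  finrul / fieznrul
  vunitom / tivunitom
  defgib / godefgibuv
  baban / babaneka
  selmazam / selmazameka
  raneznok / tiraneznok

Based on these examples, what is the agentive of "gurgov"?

tigurgov

vunitom and selmazam both end in -m yet inflect differently (tivunitom, selmazameka), so the final letter is not what conditions the rule; the last vowel is.
"gurgov" has last vowel 'o'. The stems whose last vowel is 'o' (vunitom → tivunitom, pifehok → tipifehok, raneznok → tiraneznok) add the prefix ti-.
The other patterns: stems whose last vowel is 'a' add -eka; stems whose last vowel is 'i' add go- … -uv around the stem; stems whose last vowel is 'e' or 'u' insert -ez- after the first vowel.
So gurgov → tigurgov.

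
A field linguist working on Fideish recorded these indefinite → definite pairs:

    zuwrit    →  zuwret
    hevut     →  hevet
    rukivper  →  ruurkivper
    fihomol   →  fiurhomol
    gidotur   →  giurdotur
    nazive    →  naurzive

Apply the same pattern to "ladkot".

ladket

"ladkot" ends in -t. The stems ending in -t (zuwrit → zuwret, hevut → hevet) change the last vowel to 'e'.
So ladkot → ladket.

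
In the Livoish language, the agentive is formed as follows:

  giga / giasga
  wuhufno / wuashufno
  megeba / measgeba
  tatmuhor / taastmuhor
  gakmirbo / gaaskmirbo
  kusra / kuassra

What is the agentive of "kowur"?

Every pair shown (giga → giasga, wuhufno → wuashufno, megeba → measgeba, …) follows the same rule: insert -as- after the first vowel.
So kowur → koaswur.

koaswur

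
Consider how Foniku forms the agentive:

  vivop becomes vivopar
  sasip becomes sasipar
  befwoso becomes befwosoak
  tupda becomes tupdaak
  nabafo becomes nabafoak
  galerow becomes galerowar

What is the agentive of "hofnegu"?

hofneguak

"hofnegu" ends in a vowel. The stems ending in a vowel (tupda → tupdaak, nabafo → nabafoak, befwoso → befwosoak) add -ak.
The other pattern: stems ending in a consonant add -ar.
So hofnegu → hofneguak.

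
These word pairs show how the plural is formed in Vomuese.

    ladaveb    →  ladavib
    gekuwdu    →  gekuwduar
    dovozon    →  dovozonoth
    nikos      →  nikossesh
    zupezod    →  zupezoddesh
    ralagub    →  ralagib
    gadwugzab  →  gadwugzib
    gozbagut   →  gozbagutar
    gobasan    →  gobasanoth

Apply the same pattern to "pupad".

gobasan and gadwugzab both have last vowel 'a' yet inflect differently (gobasanoth, gadwugzib), so the last vowel is not what conditions the rule; the final letter is.
"pupad" ends in -d. The one such stem in the data (zupezod → zupezoddesh) doubles the final consonant and adds -esh (as does nikos), so the same rule applies.
The other patterns: stems ending in -n add -oth; stems ending in -t or -u add -ar; stems ending in -b change the last vowel to 'i'.
So pupad → pupaddesh.

pupaddesh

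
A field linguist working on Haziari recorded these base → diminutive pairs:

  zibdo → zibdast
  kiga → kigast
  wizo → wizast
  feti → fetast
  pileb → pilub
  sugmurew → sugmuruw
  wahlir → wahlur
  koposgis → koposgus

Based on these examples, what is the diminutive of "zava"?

zavast

feti and wahlir both have last vowel 'i' yet inflect differently (fetast, wahlur), so the last vowel is not what conditions the rule; whether the stem ends in a vowel or a consonant is.
"zava" ends in a vowel. The stems ending in a vowel (zibdo → zibdast, kiga → kigast, wizo → wizast) drop the final letter and add -ast.
The other pattern: stems ending in a consonant change the last vowel to 'u'.
So zava → zavast.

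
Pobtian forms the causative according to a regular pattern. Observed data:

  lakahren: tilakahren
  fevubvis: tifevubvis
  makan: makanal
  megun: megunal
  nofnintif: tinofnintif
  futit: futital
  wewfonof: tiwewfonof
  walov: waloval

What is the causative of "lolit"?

lakahren and megun both end in -n yet inflect differently (tilakahren, megunal), so the final letter is not what conditions the rule; the number of vowels is.
"lolit" has 2 vowels. The stems with 2 vowels (futit → futital, megun → megunal, walov → waloval) add -al.
The other pattern: stems with 3 vowels add the prefix ti-.
So lolit → lolital.

lolital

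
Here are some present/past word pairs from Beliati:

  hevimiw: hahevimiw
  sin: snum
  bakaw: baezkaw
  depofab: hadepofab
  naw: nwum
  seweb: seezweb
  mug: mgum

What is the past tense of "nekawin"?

"nekawin" has 3 vowels. The stems with 3 vowels (hevimiw → hahevimiw, depofab → hadepofab) add the prefix ha-.
So nekawin → hanekawin.

hanekawin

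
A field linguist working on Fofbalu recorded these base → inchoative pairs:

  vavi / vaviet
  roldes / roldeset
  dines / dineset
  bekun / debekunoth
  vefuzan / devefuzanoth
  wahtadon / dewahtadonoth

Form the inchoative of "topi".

topiet

vefuzan and vavi both begin with v- yet inflect differently (devefuzanoth, vaviet), so the first letter is not what conditions the rule; the final letter is.
"topi" ends in -i. The one such stem in the data (vavi → vaviet) adds -et, so the same rule applies.
So topi → topiet.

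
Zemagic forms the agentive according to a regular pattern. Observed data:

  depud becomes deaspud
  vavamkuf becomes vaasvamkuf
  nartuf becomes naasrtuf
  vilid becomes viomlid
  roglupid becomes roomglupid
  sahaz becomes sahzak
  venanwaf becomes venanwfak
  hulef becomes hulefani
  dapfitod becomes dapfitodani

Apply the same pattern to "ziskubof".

ziskubofani

"ziskubof" has last vowel 'o'. The one such stem in the data (dapfitod → dapfitodani) adds -ani, so the same rule applies.
The other patterns: stems whose last vowel is 'u' insert -as- after the first vowel; stems whose last vowel is 'i' insert -om- after the first vowel; stems whose last vowel is 'a' delete the last vowel and add -ak.
So ziskubof → ziskubofani.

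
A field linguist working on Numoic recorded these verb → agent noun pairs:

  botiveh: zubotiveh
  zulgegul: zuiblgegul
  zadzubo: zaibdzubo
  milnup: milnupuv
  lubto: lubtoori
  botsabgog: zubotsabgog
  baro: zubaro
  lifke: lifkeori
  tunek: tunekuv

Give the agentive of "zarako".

zaibrako

baro and zadzubo both end in -o yet inflect differently (zubaro, zaibdzubo), so the final letter is not what conditions the rule; the first letter is.
"zarako" begins with z-. The stems beginning with z- (zulgegul → zuiblgegul, zadzubo → zaibdzubo) insert -ib- after the first vowel.
So zarako → zaibrako.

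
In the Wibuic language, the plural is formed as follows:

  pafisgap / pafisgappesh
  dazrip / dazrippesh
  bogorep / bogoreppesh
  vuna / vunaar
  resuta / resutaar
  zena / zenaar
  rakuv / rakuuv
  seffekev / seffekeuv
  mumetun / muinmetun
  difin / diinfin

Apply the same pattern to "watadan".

pafisgap and vuna both have last vowel 'a' yet inflect differently (pafisgappesh, vunaar), so the last vowel is not what conditions the rule; the final letter is.
"watadan" ends in -n. The stems ending in -n (mumetun → muinmetun, difin → diinfin) insert -in- after the first vowel.
The other patterns: stems ending in -p double the final consonant and add -esh; stems ending in -a add -ar; stems ending in -v drop the final letter and add -uv.
So watadan → waintadan.

waintadan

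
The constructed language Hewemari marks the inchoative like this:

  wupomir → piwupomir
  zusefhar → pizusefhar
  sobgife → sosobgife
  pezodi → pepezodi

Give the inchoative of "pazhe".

"pazhe" ends in a vowel. The stems ending in a vowel (sobgife → sosobgife, pezodi → pepezodi) repeat the first consonant+vowel as a prefix.
So pazhe → papazhe.

papazhe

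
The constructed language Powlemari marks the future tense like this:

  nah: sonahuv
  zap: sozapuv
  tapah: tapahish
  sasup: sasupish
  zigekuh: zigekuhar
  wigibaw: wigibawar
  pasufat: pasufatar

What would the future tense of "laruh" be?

nah and tapah both end in -h yet inflect differently (sonahuv, tapahish), so the final letter is not what conditions the rule; the number of vowels is.
"laruh" has 2 vowels. The stems with 2 vowels (tapah → tapahish, sasup → sasupish) add -ish.
So laruh → laruhish.

laruhish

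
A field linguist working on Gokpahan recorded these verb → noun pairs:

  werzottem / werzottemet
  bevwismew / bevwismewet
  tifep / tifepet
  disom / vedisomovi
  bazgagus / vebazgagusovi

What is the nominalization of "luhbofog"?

werzottem and disom both end in -m yet inflect differently (werzottemet, vedisomovi), so the final letter is not what conditions the rule; the last vowel is.
"luhbofog" has last vowel 'o'. The one such stem in the data (disom → vedisomovi) adds ve- … -ovi around the stem, so the same rule applies.
So luhbofog → veluhbofogovi.

veluhbofogovi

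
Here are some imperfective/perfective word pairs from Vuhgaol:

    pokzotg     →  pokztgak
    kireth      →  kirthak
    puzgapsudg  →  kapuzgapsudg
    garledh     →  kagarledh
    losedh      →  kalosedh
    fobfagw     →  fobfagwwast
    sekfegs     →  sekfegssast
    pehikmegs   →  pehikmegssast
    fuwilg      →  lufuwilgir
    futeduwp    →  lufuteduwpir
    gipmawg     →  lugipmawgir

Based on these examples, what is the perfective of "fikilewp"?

lufikilewpir

pokzotg and puzgapsudg both end in -g yet inflect differently (pokztgak, kapuzgapsudg), so the final letter is not what conditions the rule; the second-to-last letter is.
"fikilewp" has second-to-last letter 'w'. The stems whose second-to-last letter is 'w' (futeduwp → lufuteduwpir, gipmawg → lugipmawgir) add lu- … -ir around the stem.
So fikilewp → lufikilewpir.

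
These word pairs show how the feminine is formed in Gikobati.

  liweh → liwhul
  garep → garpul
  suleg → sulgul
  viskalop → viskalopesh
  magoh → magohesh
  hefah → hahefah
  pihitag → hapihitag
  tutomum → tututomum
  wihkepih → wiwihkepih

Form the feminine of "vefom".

garep and viskalop both end in -p yet inflect differently (garpul, viskalopesh), so the final letter is not what conditions the rule; the last vowel is.
"vefom" has last vowel 'o'. The stems whose last vowel is 'o' (viskalop → viskalopesh, magoh → magohesh) add -esh.
So vefom → vefomesh.

vefomesh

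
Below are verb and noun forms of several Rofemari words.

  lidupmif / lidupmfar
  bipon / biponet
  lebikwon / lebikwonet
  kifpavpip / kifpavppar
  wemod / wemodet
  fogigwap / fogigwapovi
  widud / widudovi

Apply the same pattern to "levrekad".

kifpavpip and fogigwap both end in -p yet inflect differently (kifpavppar, fogigwapovi), so the final letter is not what conditions the rule; the last vowel is.
"levrekad" has last vowel 'a'. The one such stem in the data (fogigwap → fogigwapovi) adds -ovi, so the same rule applies.
The other patterns: stems whose last vowel is 'i' delete the last vowel and add -ar; stems whose last vowel is 'o' add -et.
So levrekad → levrekadovi.

levrekadovi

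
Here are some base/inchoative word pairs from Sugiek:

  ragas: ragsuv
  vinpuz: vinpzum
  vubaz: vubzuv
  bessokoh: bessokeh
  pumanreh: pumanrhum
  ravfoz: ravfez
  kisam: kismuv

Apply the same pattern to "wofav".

wofvuv

"wofav" has last vowel 'a'. The stems whose last vowel is 'a' (vubaz → vubzuv, kisam → kismuv, ragas → ragsuv) delete the last vowel and add -uv.
The other patterns: stems whose last vowel is 'o' change the last vowel to 'e'; stems whose last vowel is 'e' or 'u' delete the last vowel and add -um.
So wofav → wofvuv.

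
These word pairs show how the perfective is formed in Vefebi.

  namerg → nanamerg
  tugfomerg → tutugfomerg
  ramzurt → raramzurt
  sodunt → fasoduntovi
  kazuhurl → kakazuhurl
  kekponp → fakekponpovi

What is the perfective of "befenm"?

ramzurt and sodunt both end in -t yet inflect differently (raramzurt, fasoduntovi), so the final letter is not what conditions the rule; the second-to-last letter is.
"befenm" has second-to-last letter 'n'. The stems whose second-to-last letter is 'n' (sodunt → fasoduntovi, kekponp → fakekponpovi) add fa- … -ovi around the stem.
So befenm → fabefenmovi.

fabefenmovi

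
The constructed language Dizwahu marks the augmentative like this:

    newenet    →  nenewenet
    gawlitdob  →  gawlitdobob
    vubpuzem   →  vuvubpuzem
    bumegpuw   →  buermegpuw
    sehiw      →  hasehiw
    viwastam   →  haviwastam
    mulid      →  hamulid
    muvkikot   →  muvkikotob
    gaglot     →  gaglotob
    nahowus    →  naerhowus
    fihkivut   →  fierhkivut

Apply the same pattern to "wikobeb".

"wikobeb" has last vowel 'e'. The stems whose last vowel is 'e' (newenet → nenewenet, vubpuzem → vuvubpuzem) repeat the first consonant+vowel as a prefix.
The other patterns: stems whose last vowel is 'a' or 'i' add the prefix ha-; stems whose last vowel is 'o' add -ob; stems whose last vowel is 'u' insert -er- after the first vowel.
So wikobeb → wiwikobeb.

wiwikobeb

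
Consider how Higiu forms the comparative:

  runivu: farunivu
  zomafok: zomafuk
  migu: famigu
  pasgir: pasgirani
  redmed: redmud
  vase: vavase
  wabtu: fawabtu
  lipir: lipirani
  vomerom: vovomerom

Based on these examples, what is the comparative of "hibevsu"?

fahibevsu

vase and redmed both have last vowel 'e' yet inflect differently (vavase, redmud), so the last vowel is not what conditions the rule; the final letter is.
"hibevsu" ends in -u. The stems ending in -u (wabtu → fawabtu, runivu → farunivu, migu → famigu) add the prefix fa-.
The other patterns: stems ending in -r add -ani; stems ending in -e or -m repeat the first consonant+vowel as a prefix; stems ending in -d or -k change the last vowel to 'u'.
So hibevsu → fahibevsu.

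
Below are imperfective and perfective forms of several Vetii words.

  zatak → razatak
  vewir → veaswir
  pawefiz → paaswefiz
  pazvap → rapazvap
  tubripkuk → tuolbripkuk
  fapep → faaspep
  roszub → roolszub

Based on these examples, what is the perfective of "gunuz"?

guolnuz

tubripkuk and zatak both end in -k yet inflect differently (tuolbripkuk, razatak), so the final letter is not what conditions the rule; the last vowel is.
"gunuz" has last vowel 'u'. The stems whose last vowel is 'u' (roszub → roolszub, tubripkuk → tuolbripkuk) insert -ol- after the first vowel.
The other patterns: stems whose last vowel is 'a' add the prefix ra-; stems whose last vowel is 'e' or 'i' insert -as- after the first vowel.
So gunuz → guolnuz.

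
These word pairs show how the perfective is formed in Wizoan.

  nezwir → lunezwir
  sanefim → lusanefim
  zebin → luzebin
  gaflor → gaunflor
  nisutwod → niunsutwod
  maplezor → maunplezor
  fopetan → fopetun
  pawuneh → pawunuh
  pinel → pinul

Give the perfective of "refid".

nezwir and gaflor both end in -r yet inflect differently (lunezwir, gaunflor), so the final letter is not what conditions the rule; the last vowel is.
"refid" has last vowel 'i'. The stems whose last vowel is 'i' (nezwir → lunezwir, sanefim → lusanefim, zebin → luzebin) add the prefix lu-.
So refid → lurefid.

lurefid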